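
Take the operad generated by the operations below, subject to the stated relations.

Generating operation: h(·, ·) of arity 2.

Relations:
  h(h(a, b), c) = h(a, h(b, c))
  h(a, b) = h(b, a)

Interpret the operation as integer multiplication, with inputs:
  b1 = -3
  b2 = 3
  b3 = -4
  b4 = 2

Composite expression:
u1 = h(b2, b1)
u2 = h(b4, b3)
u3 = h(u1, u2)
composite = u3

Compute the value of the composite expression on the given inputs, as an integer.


72

h(b2, b1) = -9
h(b4, b3) = -8
h(h(b2, b1), h(b4, b3)) = 72


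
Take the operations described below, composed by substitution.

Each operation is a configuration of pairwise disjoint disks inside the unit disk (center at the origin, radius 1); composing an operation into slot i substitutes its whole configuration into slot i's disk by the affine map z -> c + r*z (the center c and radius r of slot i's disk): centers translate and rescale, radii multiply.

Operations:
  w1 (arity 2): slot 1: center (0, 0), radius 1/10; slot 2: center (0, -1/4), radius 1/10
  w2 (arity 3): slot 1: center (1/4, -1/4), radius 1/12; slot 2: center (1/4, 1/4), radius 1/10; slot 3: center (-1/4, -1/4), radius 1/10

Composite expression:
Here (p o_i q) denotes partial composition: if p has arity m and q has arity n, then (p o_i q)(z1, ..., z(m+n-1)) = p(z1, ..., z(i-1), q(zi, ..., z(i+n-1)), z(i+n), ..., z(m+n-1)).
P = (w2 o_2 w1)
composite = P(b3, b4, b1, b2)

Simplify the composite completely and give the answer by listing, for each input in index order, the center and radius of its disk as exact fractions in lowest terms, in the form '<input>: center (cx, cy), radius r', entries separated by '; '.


Each b-disk chains the slot maps above it in w2; radii multiply.
input b3: applying the 1 nested substitution gives center (1/4, -1/4), radius 1/12
input b4: applying the 2 nested substitutions gives center (1/4, 1/4), radius 1/100
input b1: applying the 2 nested substitutions gives center (1/4, 9/40), radius 1/100
input b2: applying the 1 nested substitution gives center (-1/4, -1/4), radius 1/10

b1: center (1/4, 9/40), radius 1/100; b2: center (-1/4, -1/4), radius 1/10; b3: center (1/4, -1/4), radius 1/12; b4: center (1/4, 1/4), radius 1/100


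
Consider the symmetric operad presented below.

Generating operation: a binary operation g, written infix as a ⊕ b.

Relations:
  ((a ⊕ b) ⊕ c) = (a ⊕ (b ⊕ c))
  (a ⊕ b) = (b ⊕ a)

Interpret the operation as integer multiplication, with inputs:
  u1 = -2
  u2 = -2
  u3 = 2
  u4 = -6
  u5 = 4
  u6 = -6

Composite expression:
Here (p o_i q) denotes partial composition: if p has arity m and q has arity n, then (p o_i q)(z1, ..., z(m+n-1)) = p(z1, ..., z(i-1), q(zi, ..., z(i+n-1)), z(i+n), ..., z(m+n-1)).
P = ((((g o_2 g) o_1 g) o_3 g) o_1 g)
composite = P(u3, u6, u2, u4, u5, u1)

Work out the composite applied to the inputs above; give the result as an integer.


(u3 ⊕ u6) = -12
((u3 ⊕ u6) ⊕ u2) = 24
(u4 ⊕ u5) = -24
((u4 ⊕ u5) ⊕ u1) = 48
(((u3 ⊕ u6) ⊕ u2) ⊕ ((u4 ⊕ u5) ⊕ u1)) = 1152

1152


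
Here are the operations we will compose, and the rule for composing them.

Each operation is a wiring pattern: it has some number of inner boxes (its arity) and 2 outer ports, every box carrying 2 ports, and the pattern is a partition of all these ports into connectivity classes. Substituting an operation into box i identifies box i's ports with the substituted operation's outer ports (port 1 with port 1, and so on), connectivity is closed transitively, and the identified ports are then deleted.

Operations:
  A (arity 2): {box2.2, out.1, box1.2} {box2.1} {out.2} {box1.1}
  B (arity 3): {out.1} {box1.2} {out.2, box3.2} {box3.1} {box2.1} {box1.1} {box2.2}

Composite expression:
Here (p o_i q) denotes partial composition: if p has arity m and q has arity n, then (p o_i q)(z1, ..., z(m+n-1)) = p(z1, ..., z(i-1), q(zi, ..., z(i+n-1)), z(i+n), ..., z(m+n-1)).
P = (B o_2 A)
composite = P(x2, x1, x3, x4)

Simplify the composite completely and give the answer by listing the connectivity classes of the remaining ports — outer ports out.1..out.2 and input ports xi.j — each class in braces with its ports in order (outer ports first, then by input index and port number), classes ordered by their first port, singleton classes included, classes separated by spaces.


{out.1} {out.2, x4.2} {x1.1} {x1.2, x3.2} {x2.1} {x2.2} {x3.1} {x4.1}


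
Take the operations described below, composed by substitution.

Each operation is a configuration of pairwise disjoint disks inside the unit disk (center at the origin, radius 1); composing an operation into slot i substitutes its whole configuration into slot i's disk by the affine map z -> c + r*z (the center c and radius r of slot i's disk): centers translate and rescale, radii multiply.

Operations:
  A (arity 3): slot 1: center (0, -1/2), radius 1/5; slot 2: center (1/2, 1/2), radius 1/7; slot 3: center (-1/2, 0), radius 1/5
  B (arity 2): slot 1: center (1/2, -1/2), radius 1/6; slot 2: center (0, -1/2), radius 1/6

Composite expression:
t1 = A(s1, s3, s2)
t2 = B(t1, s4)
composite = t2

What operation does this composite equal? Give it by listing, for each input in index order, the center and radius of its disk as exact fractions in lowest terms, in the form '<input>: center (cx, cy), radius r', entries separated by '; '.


s1: center (1/2, -7/12), radius 1/30; s2: center (5/12, -1/2), radius 1/30; s3: center (7/12, -5/12), radius 1/42; s4: center (0, -1/2), radius 1/6


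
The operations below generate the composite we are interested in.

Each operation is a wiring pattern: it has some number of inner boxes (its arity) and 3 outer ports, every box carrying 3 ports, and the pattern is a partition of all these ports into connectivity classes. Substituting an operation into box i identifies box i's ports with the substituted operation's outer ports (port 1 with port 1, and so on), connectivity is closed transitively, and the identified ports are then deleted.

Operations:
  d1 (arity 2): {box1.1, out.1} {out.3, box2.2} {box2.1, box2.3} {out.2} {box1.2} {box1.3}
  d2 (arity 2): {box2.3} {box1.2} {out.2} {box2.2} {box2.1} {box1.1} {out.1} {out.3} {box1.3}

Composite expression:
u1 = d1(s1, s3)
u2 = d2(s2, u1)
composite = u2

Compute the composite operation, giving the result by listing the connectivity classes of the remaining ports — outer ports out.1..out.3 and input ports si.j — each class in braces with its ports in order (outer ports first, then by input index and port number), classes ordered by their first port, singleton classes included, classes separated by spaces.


Connectivity passes through glued d2-boundaries; trace each wire chain.
the subtree at d1 composes to {out.1, s1.1} {out.2} {out.3, s3.2} {s1.2} {s1.3} {s3.1, s3.3} on (s1, s3); out.j = own outer ports
the subtree at d2 composes to {out.1} {out.2} {out.3} {s1.1} {s1.2} {s1.3} {s2.1} {s2.2} {s2.3} {s3.1, s3.3} {s3.2} on (s2, s1, s3); out.j = own outer ports

{out.1} {out.2} {out.3} {s1.1} {s1.2} {s1.3} {s2.1} {s2.2} {s2.3} {s3.1, s3.3} {s3.2}


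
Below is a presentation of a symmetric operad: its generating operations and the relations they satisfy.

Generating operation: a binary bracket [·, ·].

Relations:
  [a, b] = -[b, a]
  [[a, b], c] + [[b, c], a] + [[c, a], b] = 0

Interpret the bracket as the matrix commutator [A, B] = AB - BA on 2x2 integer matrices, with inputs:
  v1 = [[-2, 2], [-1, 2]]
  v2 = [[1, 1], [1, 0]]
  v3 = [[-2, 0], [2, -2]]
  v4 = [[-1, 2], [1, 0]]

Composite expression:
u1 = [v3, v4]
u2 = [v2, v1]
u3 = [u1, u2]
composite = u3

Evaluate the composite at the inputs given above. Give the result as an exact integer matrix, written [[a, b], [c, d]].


[v3, v4] = [[-4, 0], [-2, 4]]
[v2, v1] = [[-3, 6], [-3, 3]]
[[v3, v4], [v2, v1]] = [[12, -48], [-12, -12]]

[[12, -48], [-12, -12]]


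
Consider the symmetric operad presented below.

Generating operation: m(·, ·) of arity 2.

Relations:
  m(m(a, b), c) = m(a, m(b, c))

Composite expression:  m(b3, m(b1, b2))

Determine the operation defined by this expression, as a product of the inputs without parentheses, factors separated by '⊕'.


Under associativity of m, the answer is the b's in reading order.
m(b1, b2) collapses to b1 ⊕ b2
m(b3, m(b1, b2)) collapses to b3 ⊕ b1 ⊕ b2

b3 ⊕ b1 ⊕ b2


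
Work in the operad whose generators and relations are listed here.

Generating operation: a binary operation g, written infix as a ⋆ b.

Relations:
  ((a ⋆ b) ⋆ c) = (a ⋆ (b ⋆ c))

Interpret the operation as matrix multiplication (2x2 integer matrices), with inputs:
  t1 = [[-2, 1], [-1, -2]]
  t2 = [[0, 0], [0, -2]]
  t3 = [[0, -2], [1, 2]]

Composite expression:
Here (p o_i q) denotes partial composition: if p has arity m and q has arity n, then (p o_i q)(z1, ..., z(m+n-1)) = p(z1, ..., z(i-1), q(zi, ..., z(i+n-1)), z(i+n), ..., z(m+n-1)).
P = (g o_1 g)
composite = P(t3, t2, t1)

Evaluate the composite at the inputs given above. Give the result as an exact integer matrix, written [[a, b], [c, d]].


[[-4, -8], [4, 8]]

(t3 ⋆ t2) = [[0, 4], [0, -4]]
((t3 ⋆ t2) ⋆ t1) = [[-4, -8], [4, 8]]


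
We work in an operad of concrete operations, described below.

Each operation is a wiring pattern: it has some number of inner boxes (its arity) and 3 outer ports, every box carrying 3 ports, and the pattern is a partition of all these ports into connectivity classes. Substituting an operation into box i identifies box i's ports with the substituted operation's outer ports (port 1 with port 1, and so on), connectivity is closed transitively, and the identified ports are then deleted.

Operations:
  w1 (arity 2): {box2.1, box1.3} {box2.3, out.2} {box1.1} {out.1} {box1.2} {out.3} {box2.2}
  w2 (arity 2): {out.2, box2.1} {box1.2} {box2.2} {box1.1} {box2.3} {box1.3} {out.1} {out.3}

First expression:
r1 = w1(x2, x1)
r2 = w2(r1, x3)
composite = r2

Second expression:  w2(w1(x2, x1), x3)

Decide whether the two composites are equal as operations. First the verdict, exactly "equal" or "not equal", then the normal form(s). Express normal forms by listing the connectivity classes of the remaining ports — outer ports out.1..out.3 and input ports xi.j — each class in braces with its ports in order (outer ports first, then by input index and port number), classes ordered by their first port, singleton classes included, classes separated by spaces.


equal: each reduces to {out.1} {out.2, x3.1} {out.3} {x1.1, x2.3} {x1.2} {x1.3} {x2.1} {x2.2} {x3.2} {x3.3}

In normal form, the first expression is {out.1} {out.2, x3.1} {out.3} {x1.1, x2.3} {x1.2} {x1.3} {x2.1} {x2.2} {x3.2} {x3.3}
In normal form, the second expression is {out.1} {out.2, x3.1} {out.3} {x1.1, x2.3} {x1.2} {x1.3} {x2.1} {x2.2} {x3.2} {x3.3}
Both agree, so they are equal.


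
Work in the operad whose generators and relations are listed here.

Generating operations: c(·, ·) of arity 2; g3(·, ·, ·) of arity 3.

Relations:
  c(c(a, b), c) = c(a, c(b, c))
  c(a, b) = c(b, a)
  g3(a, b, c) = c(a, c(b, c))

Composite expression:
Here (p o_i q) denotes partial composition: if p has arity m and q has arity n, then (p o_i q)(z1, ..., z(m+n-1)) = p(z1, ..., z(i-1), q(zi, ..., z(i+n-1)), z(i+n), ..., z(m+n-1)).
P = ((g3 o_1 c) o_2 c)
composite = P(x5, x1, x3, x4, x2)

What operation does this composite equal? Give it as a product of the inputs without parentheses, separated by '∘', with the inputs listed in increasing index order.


x1 ∘ x2 ∘ x3 ∘ x4 ∘ x5


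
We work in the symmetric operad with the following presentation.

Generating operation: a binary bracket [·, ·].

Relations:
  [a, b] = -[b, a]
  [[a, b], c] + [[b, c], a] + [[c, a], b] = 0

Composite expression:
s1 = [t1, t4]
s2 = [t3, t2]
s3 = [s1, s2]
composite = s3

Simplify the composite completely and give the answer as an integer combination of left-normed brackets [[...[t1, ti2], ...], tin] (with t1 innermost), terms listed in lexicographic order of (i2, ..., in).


-[[[t1, t4], t2], t3] + [[[t1, t4], t3], t2]

A multilinear Lie element is pinned by t1-initial words (t1 innermost).
Composite bracket: [[t1, t4], [t3, t2]]
The bracket unfolds into 8 signed words via [a, b] = ab - ba (2^3 = 8).
Keep just the words that open with t1:
  sign of t1t4t2t3 is -1, so it contributes -[[[t1, t4], t2], t3]
  sign of t1t4t3t2 is +1, so it contributes +[[[t1, t4], t3], t2]


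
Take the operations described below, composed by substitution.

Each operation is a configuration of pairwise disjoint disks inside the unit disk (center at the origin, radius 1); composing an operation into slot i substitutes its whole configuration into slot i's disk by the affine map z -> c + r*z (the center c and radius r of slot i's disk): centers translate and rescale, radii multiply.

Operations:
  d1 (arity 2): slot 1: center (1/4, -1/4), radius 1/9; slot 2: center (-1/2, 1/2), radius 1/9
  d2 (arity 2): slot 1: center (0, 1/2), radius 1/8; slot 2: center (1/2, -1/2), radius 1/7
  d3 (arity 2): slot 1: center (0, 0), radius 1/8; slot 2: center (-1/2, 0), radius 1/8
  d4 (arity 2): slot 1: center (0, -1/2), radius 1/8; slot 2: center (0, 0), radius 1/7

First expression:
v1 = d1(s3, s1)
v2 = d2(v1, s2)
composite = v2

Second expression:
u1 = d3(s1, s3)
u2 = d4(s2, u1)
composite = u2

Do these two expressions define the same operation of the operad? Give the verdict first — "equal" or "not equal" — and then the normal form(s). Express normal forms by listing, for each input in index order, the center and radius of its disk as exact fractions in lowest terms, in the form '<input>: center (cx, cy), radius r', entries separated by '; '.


not equal; the first gives s1: center (-1/16, 9/16), radius 1/72; s2: center (1/2, -1/2), radius 1/7; s3: center (1/32, 15/32), radius 1/72 and the second s1: center (0, 0), radius 1/56; s2: center (0, -1/2), radius 1/8; s3: center (-1/14, 0), radius 1/56

The first expression reduces to s1: center (-1/16, 9/16), radius 1/72; s2: center (1/2, -1/2), radius 1/7; s3: center (1/32, 15/32), radius 1/72
The second expression reduces to s1: center (0, 0), radius 1/56; s2: center (0, -1/2), radius 1/8; s3: center (-1/14, 0), radius 1/56
The forms do not match — not equal.


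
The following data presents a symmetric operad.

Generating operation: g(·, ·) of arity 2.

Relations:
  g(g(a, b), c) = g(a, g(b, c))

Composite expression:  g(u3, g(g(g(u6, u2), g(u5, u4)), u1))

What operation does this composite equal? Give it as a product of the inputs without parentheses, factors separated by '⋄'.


u3 ⋄ u6 ⋄ u2 ⋄ u5 ⋄ u4 ⋄ u1

Key point: g is associative — brackets drop, the u-order remains.
g(u6, u2) linearizes to u6 ⋄ u2
g(u5, u4) linearizes to u5 ⋄ u4
g(g(u6, u2), g(u5, u4)) linearizes to u6 ⋄ u2 ⋄ u5 ⋄ u4
g(g(g(u6, u2), g(u5, u4)), u1) linearizes to u6 ⋄ u2 ⋄ u5 ⋄ u4 ⋄ u1
g(u3, g(g(g(u6, u2), g(u5, u4)), u1)) linearizes to u3 ⋄ u6 ⋄ u2 ⋄ u5 ⋄ u4 ⋄ u1


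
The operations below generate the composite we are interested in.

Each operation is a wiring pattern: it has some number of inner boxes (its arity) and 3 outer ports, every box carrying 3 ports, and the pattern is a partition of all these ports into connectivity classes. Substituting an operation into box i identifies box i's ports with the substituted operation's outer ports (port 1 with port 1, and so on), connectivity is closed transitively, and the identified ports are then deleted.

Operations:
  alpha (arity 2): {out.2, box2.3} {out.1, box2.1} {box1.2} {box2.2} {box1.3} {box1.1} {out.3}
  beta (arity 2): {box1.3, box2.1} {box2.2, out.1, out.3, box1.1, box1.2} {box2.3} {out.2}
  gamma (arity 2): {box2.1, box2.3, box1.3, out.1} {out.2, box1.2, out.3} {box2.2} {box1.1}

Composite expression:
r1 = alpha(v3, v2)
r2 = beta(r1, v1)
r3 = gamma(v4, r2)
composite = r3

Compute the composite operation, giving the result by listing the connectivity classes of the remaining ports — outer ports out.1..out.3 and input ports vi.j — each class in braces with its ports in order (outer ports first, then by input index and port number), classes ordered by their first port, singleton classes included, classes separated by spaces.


Treat the ports identified at gamma as solder joints: merge, then drop.
composing alpha on (v3, v2), with out.j its own outer ports: {out.1, v2.1} {out.2, v2.3} {out.3} {v2.2} {v3.1} {v3.2} {v3.3}
composing beta on (v3, v2, v1), with out.j its own outer ports: {out.1, out.3, v1.2, v2.1, v2.3} {out.2} {v1.1} {v1.3} {v2.2} {v3.1} {v3.2} {v3.3}
composing gamma on (v4, v3, v2, v1), with out.j its own outer ports: {out.1, v1.2, v2.1, v2.3, v4.3} {out.2, out.3, v4.2} {v1.1} {v1.3} {v2.2} {v3.1} {v3.2} {v3.3} {v4.1}

{out.1, v1.2, v2.1, v2.3, v4.3} {out.2, out.3, v4.2} {v1.1} {v1.3} {v2.2} {v3.1} {v3.2} {v3.3} {v4.1}


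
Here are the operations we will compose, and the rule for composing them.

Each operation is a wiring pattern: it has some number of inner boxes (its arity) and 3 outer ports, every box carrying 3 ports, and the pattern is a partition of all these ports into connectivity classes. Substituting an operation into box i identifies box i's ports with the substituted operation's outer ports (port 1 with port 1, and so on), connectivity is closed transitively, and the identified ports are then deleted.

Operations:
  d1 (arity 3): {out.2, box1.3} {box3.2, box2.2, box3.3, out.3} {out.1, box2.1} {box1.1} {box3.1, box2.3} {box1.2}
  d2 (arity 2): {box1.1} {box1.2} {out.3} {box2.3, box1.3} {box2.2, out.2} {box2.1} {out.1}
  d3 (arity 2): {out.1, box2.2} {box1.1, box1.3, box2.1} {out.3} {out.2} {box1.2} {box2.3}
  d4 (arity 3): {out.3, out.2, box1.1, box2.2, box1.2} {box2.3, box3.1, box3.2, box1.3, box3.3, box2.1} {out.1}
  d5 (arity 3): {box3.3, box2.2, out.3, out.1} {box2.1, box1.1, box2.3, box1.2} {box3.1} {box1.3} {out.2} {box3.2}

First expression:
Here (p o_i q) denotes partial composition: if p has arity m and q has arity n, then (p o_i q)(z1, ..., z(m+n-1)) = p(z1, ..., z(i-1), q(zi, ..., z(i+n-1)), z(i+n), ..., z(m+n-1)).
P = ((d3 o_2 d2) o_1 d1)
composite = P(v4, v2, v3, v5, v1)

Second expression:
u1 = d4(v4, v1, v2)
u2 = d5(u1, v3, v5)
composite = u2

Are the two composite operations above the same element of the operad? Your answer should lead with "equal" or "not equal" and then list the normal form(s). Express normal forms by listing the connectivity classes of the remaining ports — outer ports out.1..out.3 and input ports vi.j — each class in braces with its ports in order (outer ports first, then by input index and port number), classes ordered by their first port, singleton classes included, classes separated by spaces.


not equal; first: {out.1, v1.2} {out.2} {out.3} {v1.1} {v1.3, v5.3} {v2.1, v2.2, v3.2, v3.3} {v2.3, v3.1} {v4.1} {v4.2} {v4.3} {v5.1} {v5.2}; second: {out.1, out.3, v3.2, v5.3} {out.2} {v1.1, v1.3, v2.1, v2.2, v2.3, v4.3} {v1.2, v3.1, v3.3, v4.1, v4.2} {v5.1} {v5.2}

The first expression reduces to {out.1, v1.2} {out.2} {out.3} {v1.1} {v1.3, v5.3} {v2.1, v2.2, v3.2, v3.3} {v2.3, v3.1} {v4.1} {v4.2} {v4.3} {v5.1} {v5.2}
The second expression reduces to {out.1, out.3, v3.2, v5.3} {out.2} {v1.1, v1.3, v2.1, v2.2, v2.3, v4.3} {v1.2, v3.1, v3.3, v4.1, v4.2} {v5.1} {v5.2}
No match — not equal.


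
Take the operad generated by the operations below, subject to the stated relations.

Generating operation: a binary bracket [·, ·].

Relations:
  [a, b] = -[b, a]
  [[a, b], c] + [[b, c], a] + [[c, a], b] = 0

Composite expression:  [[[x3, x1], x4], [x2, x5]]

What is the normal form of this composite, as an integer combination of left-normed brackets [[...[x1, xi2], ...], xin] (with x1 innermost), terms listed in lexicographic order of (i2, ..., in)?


-[[[[x1, x3], x4], x2], x5] + [[[[x1, x3], x4], x5], x2]

Skip Jacobi rewriting: expand, keep x1-initial words, read off terms.
Composite bracket: [[[x3, x1], x4], [x2, x5]]
Each bracket splits as ab - ba, giving 16 signed words (2^4 = 16).
Collect the words opening with x1:
  from x1x3x4x2x5, sign -1: term -[[[[x1, x3], x4], x2], x5]
  from x1x3x4x5x2, sign +1: term +[[[[x1, x3], x4], x5], x2]


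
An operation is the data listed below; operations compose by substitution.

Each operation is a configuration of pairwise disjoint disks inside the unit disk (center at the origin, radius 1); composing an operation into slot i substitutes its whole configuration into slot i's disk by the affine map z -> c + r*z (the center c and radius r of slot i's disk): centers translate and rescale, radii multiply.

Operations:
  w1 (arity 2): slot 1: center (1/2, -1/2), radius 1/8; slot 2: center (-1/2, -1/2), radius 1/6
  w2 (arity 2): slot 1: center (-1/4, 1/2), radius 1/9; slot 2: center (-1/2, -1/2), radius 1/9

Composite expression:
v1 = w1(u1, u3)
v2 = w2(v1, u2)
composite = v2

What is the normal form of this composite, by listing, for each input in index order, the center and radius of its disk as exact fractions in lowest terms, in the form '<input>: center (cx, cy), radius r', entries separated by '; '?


u1: center (-7/36, 4/9), radius 1/72; u2: center (-1/2, -1/2), radius 1/9; u3: center (-11/36, 4/9), radius 1/54

Below w2, radii multiply path by path; the u-disk centers shift.
tracing u1 down its 2-map path: center (-7/36, 4/9), radius 1/72
tracing u3 down its 2-map path: center (-11/36, 4/9), radius 1/54
tracing u2 down its 1-map path: center (-1/2, -1/2), radius 1/9


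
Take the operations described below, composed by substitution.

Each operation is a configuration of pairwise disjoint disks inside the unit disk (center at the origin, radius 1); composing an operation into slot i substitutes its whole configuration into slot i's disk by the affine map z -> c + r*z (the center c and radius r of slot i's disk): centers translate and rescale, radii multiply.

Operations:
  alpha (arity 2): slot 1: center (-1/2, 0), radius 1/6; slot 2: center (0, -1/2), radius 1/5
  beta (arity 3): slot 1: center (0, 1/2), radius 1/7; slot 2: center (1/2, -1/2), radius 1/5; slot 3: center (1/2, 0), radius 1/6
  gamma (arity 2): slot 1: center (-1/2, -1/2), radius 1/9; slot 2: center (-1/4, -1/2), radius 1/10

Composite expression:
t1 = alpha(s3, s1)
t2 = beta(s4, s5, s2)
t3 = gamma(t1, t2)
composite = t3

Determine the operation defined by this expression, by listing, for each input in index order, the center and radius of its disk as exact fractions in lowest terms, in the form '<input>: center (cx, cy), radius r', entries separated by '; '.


s1: center (-1/2, -5/9), radius 1/45; s2: center (-1/5, -1/2), radius 1/60; s3: center (-5/9, -1/2), radius 1/54; s4: center (-1/4, -9/20), radius 1/70; s5: center (-1/5, -11/20), radius 1/50

Below gamma, radii multiply path by path; the s-disk centers shift.
s3 passes through 2 substitutions, ending at center (-5/9, -1/2), radius 1/54
s1 passes through 2 substitutions, ending at center (-1/2, -5/9), radius 1/45
s4 passes through 2 substitutions, ending at center (-1/4, -9/20), radius 1/70
s5 passes through 2 substitutions, ending at center (-1/5, -11/20), radius 1/50
s2 passes through 2 substitutions, ending at center (-1/5, -1/2), radius 1/60


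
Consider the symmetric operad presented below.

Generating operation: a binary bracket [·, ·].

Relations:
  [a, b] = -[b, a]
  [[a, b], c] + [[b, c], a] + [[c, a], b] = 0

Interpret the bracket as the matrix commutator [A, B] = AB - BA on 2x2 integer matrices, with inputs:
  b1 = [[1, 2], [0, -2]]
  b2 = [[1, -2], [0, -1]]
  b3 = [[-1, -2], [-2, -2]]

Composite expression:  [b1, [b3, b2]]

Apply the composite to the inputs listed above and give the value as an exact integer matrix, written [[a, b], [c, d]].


[[-8, 22], [12, 8]]

[b3, b2] = [[-4, 2], [-4, 4]]
[b1, [b3, b2]] = [[-8, 22], [12, 8]]


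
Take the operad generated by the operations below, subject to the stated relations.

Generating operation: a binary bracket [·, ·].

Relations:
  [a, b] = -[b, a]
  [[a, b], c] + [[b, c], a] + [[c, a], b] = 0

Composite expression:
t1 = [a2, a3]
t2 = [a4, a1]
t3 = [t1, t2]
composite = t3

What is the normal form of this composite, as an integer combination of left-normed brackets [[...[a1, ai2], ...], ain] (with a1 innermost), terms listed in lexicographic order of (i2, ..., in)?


Expand each bracket as ab - ba; the a1-initial words give the coefficients.
Composite bracket: [[a2, a3], [a4, a1]]
Under [a, b] = ab - ba we get 8 signed associative words (2^3 = 8).
Collect the words opening with a1:
  the word a1a4a2a3 carries sign +1 and contributes +[[[a1, a4], a2], a3]
  the word a1a4a3a2 carries sign -1 and contributes -[[[a1, a4], a3], a2]

[[[a1, a4], a2], a3] - [[[a1, a4], a3], a2]


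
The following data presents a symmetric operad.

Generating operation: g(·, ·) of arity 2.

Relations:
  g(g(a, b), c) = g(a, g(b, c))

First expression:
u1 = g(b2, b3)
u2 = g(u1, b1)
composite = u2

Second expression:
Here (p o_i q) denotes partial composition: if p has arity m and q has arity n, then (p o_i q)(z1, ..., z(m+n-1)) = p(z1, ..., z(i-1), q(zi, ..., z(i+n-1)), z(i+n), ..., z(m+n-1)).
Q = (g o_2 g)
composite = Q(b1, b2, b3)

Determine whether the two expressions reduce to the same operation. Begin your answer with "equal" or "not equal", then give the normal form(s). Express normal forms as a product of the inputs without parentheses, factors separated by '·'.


not equal; the first gives b2 · b3 · b1 and the second b1 · b2 · b3

In normal form, the first expression is b2 · b3 · b1
In normal form, the second expression is b1 · b2 · b3
The forms do not match — not equal.


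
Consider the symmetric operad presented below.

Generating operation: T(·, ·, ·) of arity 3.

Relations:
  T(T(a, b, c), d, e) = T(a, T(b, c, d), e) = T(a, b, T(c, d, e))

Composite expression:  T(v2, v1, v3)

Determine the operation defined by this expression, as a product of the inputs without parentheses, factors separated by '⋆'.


v2 ⋆ v1 ⋆ v3

Key point: T is associative — brackets drop, the v-order remains.
T(v2, v1, v3) reduces to v2 ⋆ v1 ⋆ v3


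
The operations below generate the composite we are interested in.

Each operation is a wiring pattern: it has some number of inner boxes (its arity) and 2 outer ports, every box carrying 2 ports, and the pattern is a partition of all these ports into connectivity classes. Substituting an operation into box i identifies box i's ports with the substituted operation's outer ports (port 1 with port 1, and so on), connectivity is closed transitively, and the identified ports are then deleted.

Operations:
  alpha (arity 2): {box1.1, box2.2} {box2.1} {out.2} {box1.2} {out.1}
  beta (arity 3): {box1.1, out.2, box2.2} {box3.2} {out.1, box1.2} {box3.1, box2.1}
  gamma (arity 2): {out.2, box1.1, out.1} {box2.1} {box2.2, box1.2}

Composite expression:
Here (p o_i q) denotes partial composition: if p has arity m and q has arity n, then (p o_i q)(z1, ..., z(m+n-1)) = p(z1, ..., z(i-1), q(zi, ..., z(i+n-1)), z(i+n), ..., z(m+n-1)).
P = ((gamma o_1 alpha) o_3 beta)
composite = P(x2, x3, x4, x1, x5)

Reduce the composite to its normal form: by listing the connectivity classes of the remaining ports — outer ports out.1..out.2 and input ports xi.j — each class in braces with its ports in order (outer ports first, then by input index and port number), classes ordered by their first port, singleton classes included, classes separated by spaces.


{out.1, out.2} {x1.1, x5.1} {x1.2, x4.1} {x2.1, x3.2} {x2.2} {x3.1} {x4.2} {x5.2}

Substituting into gamma glues patterns; closure does the rest.
alpha over (x2, x3) gives {out.1} {out.2} {x2.1, x3.2} {x2.2} {x3.1}, out.j being that stage's outer ports
beta over (x4, x1, x5) gives {out.1, x4.2} {out.2, x1.2, x4.1} {x1.1, x5.1} {x5.2}, out.j being that stage's outer ports
gamma over (x2, x3, x4, x1, x5) gives {out.1, out.2} {x1.1, x5.1} {x1.2, x4.1} {x2.1, x3.2} {x2.2} {x3.1} {x4.2} {x5.2}, out.j being that stage's outer ports


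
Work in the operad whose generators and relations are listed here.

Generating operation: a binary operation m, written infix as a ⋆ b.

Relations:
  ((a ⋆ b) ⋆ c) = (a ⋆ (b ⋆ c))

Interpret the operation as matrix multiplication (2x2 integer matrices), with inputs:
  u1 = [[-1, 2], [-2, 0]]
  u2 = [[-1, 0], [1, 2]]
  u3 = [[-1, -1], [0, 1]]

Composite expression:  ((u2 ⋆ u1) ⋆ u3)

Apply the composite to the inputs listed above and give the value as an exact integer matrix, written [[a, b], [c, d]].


[[-1, -3], [5, 7]]

(u2 ⋆ u1) = [[1, -2], [-5, 2]]
((u2 ⋆ u1) ⋆ u3) = [[-1, -3], [5, 7]]


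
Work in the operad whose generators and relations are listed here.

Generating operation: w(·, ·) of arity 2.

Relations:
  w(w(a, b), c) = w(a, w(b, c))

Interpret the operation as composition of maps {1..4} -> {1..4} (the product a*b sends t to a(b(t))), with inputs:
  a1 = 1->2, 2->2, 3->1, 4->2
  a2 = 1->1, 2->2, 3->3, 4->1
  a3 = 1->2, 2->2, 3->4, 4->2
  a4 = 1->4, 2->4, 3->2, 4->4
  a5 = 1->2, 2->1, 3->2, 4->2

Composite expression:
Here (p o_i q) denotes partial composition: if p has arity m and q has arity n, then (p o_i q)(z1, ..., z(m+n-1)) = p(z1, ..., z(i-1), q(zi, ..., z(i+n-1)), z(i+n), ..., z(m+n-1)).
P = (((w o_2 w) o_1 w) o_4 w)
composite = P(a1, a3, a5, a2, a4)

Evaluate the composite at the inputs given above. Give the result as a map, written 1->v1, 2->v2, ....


w(a1, a3) = 1->2, 2->2, 3->2, 4->2
w(a2, a4) = 1->1, 2->1, 3->2, 4->1
w(a5, w(a2, a4)) = 1->2, 2->2, 3->1, 4->2
w(w(a1, a3), w(a5, w(a2, a4))) = 1->2, 2->2, 3->2, 4->2

1->2, 2->2, 3->2, 4->2


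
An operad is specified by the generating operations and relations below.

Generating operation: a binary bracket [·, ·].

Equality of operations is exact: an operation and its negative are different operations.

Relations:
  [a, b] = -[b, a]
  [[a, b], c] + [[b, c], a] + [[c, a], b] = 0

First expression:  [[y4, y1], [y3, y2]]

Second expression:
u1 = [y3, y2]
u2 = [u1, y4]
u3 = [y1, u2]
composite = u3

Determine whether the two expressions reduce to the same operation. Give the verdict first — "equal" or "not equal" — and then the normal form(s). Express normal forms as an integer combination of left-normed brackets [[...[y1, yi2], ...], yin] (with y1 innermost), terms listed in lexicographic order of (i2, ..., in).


not equal; first: [[[y1, y4], y2], y3] - [[[y1, y4], y3], y2]; second: -[[[y1, y2], y3], y4] + [[[y1, y3], y2], y4] + [[[y1, y4], y2], y3] - [[[y1, y4], y3], y2]

The first expression reduces to [[[y1, y4], y2], y3] - [[[y1, y4], y3], y2]
The second expression reduces to -[[[y1, y2], y3], y4] + [[[y1, y3], y2], y4] + [[[y1, y4], y2], y3] - [[[y1, y4], y3], y2]
Different reductions; not equal.


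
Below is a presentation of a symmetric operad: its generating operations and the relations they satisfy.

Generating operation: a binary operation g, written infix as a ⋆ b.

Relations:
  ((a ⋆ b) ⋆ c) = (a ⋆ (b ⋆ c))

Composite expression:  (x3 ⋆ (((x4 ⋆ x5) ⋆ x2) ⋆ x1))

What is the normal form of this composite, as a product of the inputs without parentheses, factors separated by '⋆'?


x3 ⋆ x4 ⋆ x5 ⋆ x2 ⋆ x1

Every regrouping of g is equal, so read the x-inputs in written order.
(x4 ⋆ x5) linearizes to x4 ⋆ x5
((x4 ⋆ x5) ⋆ x2) linearizes to x4 ⋆ x5 ⋆ x2
(((x4 ⋆ x5) ⋆ x2) ⋆ x1) linearizes to x4 ⋆ x5 ⋆ x2 ⋆ x1
(x3 ⋆ (((x4 ⋆ x5) ⋆ x2) ⋆ x1)) linearizes to x3 ⋆ x4 ⋆ x5 ⋆ x2 ⋆ x1


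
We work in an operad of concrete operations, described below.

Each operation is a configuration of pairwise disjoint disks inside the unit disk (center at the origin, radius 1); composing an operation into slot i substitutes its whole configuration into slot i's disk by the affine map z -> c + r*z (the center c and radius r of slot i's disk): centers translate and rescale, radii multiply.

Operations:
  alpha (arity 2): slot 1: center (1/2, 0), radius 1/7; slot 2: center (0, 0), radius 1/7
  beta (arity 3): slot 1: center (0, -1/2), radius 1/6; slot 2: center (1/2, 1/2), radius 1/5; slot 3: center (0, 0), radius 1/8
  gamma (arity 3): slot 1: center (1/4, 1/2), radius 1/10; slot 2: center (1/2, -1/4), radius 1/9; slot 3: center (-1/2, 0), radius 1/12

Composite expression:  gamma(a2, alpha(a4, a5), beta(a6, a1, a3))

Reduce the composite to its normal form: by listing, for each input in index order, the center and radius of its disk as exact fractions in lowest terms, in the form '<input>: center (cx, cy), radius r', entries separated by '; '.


a1: center (-11/24, 1/24), radius 1/60; a2: center (1/4, 1/2), radius 1/10; a3: center (-1/2, 0), radius 1/96; a4: center (5/9, -1/4), radius 1/63; a5: center (1/2, -1/4), radius 1/63; a6: center (-1/2, -1/24), radius 1/72


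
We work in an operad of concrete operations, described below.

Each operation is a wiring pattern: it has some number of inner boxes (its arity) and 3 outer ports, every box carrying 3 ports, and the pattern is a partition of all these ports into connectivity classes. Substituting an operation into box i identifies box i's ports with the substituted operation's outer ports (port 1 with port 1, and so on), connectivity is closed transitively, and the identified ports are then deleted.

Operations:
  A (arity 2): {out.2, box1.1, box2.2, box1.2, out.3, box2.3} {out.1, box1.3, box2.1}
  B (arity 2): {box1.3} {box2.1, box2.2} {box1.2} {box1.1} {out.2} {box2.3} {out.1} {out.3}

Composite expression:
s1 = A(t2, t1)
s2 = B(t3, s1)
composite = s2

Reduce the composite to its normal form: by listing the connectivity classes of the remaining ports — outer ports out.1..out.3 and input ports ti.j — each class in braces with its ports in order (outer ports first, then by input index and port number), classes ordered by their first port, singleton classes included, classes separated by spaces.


{out.1} {out.2} {out.3} {t1.1, t1.2, t1.3, t2.1, t2.2, t2.3} {t3.1} {t3.2} {t3.3}


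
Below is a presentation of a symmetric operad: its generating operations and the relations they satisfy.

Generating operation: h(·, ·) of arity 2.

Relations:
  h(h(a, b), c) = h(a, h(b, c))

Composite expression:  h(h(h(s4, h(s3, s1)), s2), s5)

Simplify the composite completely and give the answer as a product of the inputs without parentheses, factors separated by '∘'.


s4 ∘ s3 ∘ s1 ∘ s2 ∘ s5


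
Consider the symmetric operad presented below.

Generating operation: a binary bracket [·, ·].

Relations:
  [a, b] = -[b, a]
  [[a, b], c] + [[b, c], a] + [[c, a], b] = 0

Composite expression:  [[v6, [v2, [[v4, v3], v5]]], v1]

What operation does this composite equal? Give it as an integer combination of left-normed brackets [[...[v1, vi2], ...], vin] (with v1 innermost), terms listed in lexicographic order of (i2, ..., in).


-[[[[[v1, v2], v3], v4], v5], v6] + [[[[[v1, v2], v4], v3], v5], v6] + [[[[[v1, v2], v5], v3], v4], v6] - [[[[[v1, v2], v5], v4], v3], v6] + [[[[[v1, v3], v4], v5], v2], v6] - [[[[[v1, v4], v3], v5], v2], v6] - [[[[[v1, v5], v3], v4], v2], v6] + [[[[[v1, v5], v4], v3], v2], v6] + [[[[[v1, v6], v2], v3], v4], v5] - [[[[[v1, v6], v2], v4], v3], v5] - [[[[[v1, v6], v2], v5], v3], v4] + [[[[[v1, v6], v2], v5], v4], v3] - [[[[[v1, v6], v3], v4], v5], v2] + [[[[[v1, v6], v4], v3], v5], v2] + [[[[[v1, v6], v5], v3], v4], v2] - [[[[[v1, v6], v5], v4], v3], v2]

Left-normed coefficients sit on the v1-initial expansion words.
Composite bracket: [[v6, [v2, [[v4, v3], v5]]], v1]
Each bracket splits as ab - ba, giving 32 signed words (2^5 = 32).
Collect the words opening with v1:
  the word v1v2v3v4v5v6 carries sign -1 and contributes -[[[[[v1, v2], v3], v4], v5], v6]
  the word v1v2v4v3v5v6 carries sign +1 and contributes +[[[[[v1, v2], v4], v3], v5], v6]
  the word v1v2v5v3v4v6 carries sign +1 and contributes +[[[[[v1, v2], v5], v3], v4], v6]
  the word v1v2v5v4v3v6 carries sign -1 and contributes -[[[[[v1, v2], v5], v4], v3], v6]
  the word v1v3v4v5v2v6 carries sign +1 and contributes +[[[[[v1, v3], v4], v5], v2], v6]
  the word v1v4v3v5v2v6 carries sign -1 and contributes -[[[[[v1, v4], v3], v5], v2], v6]
  the word v1v5v3v4v2v6 carries sign -1 and contributes -[[[[[v1, v5], v3], v4], v2], v6]
  the word v1v5v4v3v2v6 carries sign +1 and contributes +[[[[[v1, v5], v4], v3], v2], v6]
  the word v1v6v2v3v4v5 carries sign +1 and contributes +[[[[[v1, v6], v2], v3], v4], v5]
  the word v1v6v2v4v3v5 carries sign -1 and contributes -[[[[[v1, v6], v2], v4], v3], v5]
  the word v1v6v2v5v3v4 carries sign -1 and contributes -[[[[[v1, v6], v2], v5], v3], v4]
  the word v1v6v2v5v4v3 carries sign +1 and contributes +[[[[[v1, v6], v2], v5], v4], v3]
  the word v1v6v3v4v5v2 carries sign -1 and contributes -[[[[[v1, v6], v3], v4], v5], v2]
  the word v1v6v4v3v5v2 carries sign +1 and contributes +[[[[[v1, v6], v4], v3], v5], v2]
  the word v1v6v5v3v4v2 carries sign +1 and contributes +[[[[[v1, v6], v5], v3], v4], v2]
  the word v1v6v5v4v3v2 carries sign -1 and contributes -[[[[[v1, v6], v5], v4], v3], v2]


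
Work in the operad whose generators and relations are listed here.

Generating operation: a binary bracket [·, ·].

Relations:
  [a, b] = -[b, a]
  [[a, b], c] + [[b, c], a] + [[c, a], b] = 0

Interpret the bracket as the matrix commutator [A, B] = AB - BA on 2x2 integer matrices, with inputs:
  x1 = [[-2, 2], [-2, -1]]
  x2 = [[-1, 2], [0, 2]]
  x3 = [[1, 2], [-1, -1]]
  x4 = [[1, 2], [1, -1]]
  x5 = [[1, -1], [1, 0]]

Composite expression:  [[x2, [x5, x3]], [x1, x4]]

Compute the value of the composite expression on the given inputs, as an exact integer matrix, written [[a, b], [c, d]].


[[78, 24], [144, -78]]

[x5, x3] = [[-1, 4], [3, 1]]
[x2, [x5, x3]] = [[6, -8], [9, -6]]
[x1, x4] = [[6, -6], [-3, -6]]
[[x2, [x5, x3]], [x1, x4]] = [[78, 24], [144, -78]]


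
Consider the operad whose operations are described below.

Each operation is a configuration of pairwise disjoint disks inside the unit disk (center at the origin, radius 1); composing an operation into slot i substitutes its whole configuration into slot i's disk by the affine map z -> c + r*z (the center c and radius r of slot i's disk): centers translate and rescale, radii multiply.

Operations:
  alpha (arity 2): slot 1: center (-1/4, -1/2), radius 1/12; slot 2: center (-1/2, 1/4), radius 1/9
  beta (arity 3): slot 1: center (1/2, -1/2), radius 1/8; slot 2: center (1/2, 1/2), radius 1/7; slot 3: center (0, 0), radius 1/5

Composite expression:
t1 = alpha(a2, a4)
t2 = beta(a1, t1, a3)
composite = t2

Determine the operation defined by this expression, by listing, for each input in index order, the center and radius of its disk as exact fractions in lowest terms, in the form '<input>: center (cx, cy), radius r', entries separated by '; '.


a1: center (1/2, -1/2), radius 1/8; a2: center (13/28, 3/7), radius 1/84; a3: center (0, 0), radius 1/5; a4: center (3/7, 15/28), radius 1/63

Only the slot chain above each a matters under beta; compose those maps.
input a1: composing its 1 substitution step yields center (1/2, -1/2), radius 1/8
input a2: composing its 2 substitution steps yields center (13/28, 3/7), radius 1/84
input a4: composing its 2 substitution steps yields center (3/7, 15/28), radius 1/63
input a3: composing its 1 substitution step yields center (0, 0), radius 1/5


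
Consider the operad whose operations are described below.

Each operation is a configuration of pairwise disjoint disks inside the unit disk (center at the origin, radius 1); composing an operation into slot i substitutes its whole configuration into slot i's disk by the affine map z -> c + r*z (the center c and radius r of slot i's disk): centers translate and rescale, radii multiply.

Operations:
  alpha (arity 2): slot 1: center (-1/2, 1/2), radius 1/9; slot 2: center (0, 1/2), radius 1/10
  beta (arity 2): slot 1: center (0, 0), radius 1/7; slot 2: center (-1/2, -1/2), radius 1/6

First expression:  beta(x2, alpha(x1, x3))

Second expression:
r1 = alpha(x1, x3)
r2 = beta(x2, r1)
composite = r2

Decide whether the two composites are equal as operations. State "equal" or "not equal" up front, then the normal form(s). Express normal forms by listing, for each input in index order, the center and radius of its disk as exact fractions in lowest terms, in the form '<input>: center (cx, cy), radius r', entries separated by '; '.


equal; both compose to x1: center (-7/12, -5/12), radius 1/54; x2: center (0, 0), radius 1/7; x3: center (-1/2, -5/12), radius 1/60

Normal form of the first expression: x1: center (-7/12, -5/12), radius 1/54; x2: center (0, 0), radius 1/7; x3: center (-1/2, -5/12), radius 1/60
Normal form of the second expression: x1: center (-7/12, -5/12), radius 1/54; x2: center (0, 0), radius 1/7; x3: center (-1/2, -5/12), radius 1/60
Both agree, so they are equal.
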